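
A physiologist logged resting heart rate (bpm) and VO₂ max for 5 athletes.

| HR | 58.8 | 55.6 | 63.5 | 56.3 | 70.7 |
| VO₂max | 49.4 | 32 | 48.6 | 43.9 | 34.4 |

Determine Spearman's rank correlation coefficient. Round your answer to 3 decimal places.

Rank HR: 3, 1, 4, 2, 5
Rank VO₂max: 5, 1, 4, 3, 2
d = rank(HR) − rank(VO₂max): -2, 0, 0, -1, 3; Σd² = 14
ρ = 1 − 6Σd² / [n(n²−1)] = 1 − 6×14 / (5×24) = 1 − 84/120 ≈ 0.300

0.300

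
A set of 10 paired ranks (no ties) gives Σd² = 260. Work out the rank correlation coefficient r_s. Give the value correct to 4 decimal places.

ρ = 1 − 6Σd² / [n(n²−1)] = 1 − 6×260 / (10×99)
  = 1 − 1560/990 = 1 − 1.57576 ≈ -0.5758

-0.5758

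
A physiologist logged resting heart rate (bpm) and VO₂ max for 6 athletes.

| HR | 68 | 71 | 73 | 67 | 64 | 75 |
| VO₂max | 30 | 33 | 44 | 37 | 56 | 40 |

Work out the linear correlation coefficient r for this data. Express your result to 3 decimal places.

n = 6, Σx = 418, Σy = 240, Σx² = 29204, Σy² = 10030, Σxy = 16658
nΣxy − ΣxΣy = 99948 − 100320 = -372
nΣx² − (Σx)² = 175224 − 174724 = 500; nΣy² − (Σy)² = 60180 − 57600 = 2580
r = -372 / √(500 × 2580) = -372 / 1135.7817 ≈ -0.328

-0.328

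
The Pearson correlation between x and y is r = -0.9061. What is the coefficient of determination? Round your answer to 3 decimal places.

0.821

r² = (-0.9061)² = 0.821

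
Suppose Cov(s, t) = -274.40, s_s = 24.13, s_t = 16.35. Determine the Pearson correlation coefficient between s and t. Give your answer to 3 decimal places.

r = Cov(s,t) / (s_s · s_t) = -274.40 / (24.13 × 16.35)
  = -274.40 / 394.5255 ≈ -0.696

-0.696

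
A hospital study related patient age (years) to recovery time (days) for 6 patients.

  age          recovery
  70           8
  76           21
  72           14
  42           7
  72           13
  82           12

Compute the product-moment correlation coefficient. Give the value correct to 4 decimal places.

0.5830

n = 6, Σx = 414, Σy = 75, Σx² = 29532, Σy² = 1063, Σxy = 5378
nΣxy − ΣxΣy = 32268 − 31050 = 1218
nΣx² − (Σx)² = 177192 − 171396 = 5796; nΣy² − (Σy)² = 6378 − 5625 = 753
r = 1218 / √(5796 × 753) = 1218 / 2089.1118 ≈ 0.5830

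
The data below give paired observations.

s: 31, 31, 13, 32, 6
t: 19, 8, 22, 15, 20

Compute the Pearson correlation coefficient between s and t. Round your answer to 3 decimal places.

-0.648

n = 5, Σs = 113, Σt = 84, Σs² = 3151, Σt² = 1534, Σst = 1723
nΣst − ΣsΣt = 8615 − 9492 = -877
nΣs² − (Σs)² = 15755 − 12769 = 2986; nΣt² − (Σt)² = 7670 − 7056 = 614
r = -877 / √(2986 × 614) = -877 / 1354.0325 ≈ -0.648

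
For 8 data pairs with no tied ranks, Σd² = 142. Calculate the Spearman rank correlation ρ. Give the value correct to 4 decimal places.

ρ = 1 − 6Σd² / [n(n²−1)] = 1 − 6×142 / (8×63)
  = 1 − 852/504 = 1 − 1.69048 ≈ -0.6905

-0.6905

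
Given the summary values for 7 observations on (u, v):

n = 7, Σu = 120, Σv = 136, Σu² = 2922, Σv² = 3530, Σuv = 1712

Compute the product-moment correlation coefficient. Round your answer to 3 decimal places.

r = (nΣuv − ΣuΣv) / √[(nΣu² − (Σu)²)(nΣv² − (Σv)²)]
Numerator: 7×1712 − 120×136 = -4336
Denominator: √[(20454 − 14400)(24710 − 18496)] = √[6054 × 6214] = 6133.4783
r = -4336 / 6133.4783 ≈ -0.707

-0.707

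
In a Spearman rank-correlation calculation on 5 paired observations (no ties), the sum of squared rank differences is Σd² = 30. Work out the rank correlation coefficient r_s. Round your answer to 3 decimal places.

ρ = 1 − 6Σd² / [n(n²−1)] = 1 − 6×30 / (5×24)
  = 1 − 180/120 = 1 − 1.5000 ≈ -0.500

-0.500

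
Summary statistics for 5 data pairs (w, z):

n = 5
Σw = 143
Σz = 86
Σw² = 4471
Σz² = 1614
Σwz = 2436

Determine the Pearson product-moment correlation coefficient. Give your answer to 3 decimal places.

-0.104

r = (nΣwz − ΣwΣz) / √[(nΣw² − (Σw)²)(nΣz² − (Σz)²)]
Numerator: 5×2436 − 143×86 = -118
Denominator: √[(22355 − 20449)(8070 − 7396)] = √[1906 × 674] = 1133.4214
r = -118 / 1133.4214 ≈ -0.104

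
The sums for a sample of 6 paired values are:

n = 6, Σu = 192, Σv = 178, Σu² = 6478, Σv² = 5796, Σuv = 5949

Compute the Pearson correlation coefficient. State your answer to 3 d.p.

0.610

r = (nΣuv − ΣuΣv) / √[(nΣu² − (Σu)²)(nΣv² − (Σv)²)]
Numerator: 6×5949 − 192×178 = 1518
Denominator: √[(38868 − 36864)(34776 − 31684)] = √[2004 × 3092] = 2489.2505
r = 1518 / 2489.2505 ≈ 0.610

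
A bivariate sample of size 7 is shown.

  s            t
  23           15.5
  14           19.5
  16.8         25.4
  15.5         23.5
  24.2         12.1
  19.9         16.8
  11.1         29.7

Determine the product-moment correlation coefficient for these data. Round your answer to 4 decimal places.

n = 7, Σs = 124.5, Σt = 142.5, Σs² = 2352.35, Σt² = 3128.65, Σst = 2377.28
nΣst − ΣsΣt = 16640.96 − 17741.25 = -1100.29
nΣs² − (Σs)² = 16466.45 − 15500.25 = 966.2; nΣt² − (Σt)² = 21900.55 − 20306.25 = 1594.3
r = -1100.29 / √(966.2 × 1594.3) = -1100.29 / 1241.1336 ≈ -0.8865

-0.8865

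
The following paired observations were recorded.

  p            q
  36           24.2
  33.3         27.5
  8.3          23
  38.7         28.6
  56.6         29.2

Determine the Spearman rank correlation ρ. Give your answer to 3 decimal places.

0.900

Rank p: 3, 2, 1, 4, 5
Rank q: 2, 3, 1, 4, 5
d = rank(p) − rank(q): 1, -1, 0, 0, 0; Σd² = 2
ρ = 1 − 6Σd² / [n(n²−1)] = 1 − 6×2 / (5×24) = 1 − 12/120 ≈ 0.900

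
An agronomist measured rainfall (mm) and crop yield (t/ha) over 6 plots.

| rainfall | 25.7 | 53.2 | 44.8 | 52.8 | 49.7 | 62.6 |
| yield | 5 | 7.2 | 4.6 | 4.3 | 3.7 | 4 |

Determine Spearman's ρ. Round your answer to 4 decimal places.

Rank rainfall: 1, 5, 2, 4, 3, 6
Rank yield: 5, 6, 4, 3, 1, 2
d = rank(rainfall) − rank(yield): -4, -1, -2, 1, 2, 4; Σd² = 42
ρ = 1 − 6Σd² / [n(n²−1)] = 1 − 6×42 / (6×35) = 1 − 252/210 ≈ -0.2000

-0.2000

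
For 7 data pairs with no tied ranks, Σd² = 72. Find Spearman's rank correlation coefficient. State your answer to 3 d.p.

ρ = 1 − 6Σd² / [n(n²−1)] = 1 − 6×72 / (7×48)
  = 1 − 432/336 = 1 − 1.2857 ≈ -0.286

-0.286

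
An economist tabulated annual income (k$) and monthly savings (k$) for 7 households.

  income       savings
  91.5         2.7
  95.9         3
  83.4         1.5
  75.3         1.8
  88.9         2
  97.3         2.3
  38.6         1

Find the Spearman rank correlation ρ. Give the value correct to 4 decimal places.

Rank income: 5, 6, 3, 2, 4, 7, 1
Rank savings: 6, 7, 2, 3, 4, 5, 1
d = rank(income) − rank(savings): -1, -1, 1, -1, 0, 2, 0; Σd² = 8
ρ = 1 − 6Σd² / [n(n²−1)] = 1 − 6×8 / (7×48) = 1 − 48/336 ≈ 0.8571

0.8571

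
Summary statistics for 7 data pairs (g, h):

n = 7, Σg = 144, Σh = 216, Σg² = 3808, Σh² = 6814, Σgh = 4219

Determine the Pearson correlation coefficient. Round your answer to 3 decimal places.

-0.633

r = (nΣgh − ΣgΣh) / √[(nΣg² − (Σg)²)(nΣh² − (Σh)²)]
Numerator: 7×4219 − 144×216 = -1571
Denominator: √[(26656 − 20736)(47698 − 46656)] = √[5920 × 1042] = 2483.6747
r = -1571 / 2483.6747 ≈ -0.633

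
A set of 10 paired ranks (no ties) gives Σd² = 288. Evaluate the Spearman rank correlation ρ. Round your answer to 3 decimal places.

ρ = 1 − 6Σd² / [n(n²−1)] = 1 − 6×288 / (10×99)
  = 1 − 1728/990 = 1 − 1.7455 ≈ -0.745

-0.745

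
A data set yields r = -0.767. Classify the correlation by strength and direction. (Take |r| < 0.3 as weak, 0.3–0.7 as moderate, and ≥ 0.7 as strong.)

strong negative

r = -0.767 < 0 so the relationship is negative.
|r| = 0.767, which falls in the strong range.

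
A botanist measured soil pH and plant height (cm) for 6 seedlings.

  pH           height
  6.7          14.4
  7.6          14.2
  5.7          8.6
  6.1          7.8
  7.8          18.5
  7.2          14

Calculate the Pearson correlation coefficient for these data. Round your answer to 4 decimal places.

0.9048

n = 6, Σx = 41.1, Σy = 77.5, Σx² = 285.03, Σy² = 1082.05, Σxy = 546.1
nΣxy − ΣxΣy = 3276.6 − 3185.25 = 91.35
nΣx² − (Σx)² = 1710.18 − 1689.21 = 20.97; nΣy² − (Σy)² = 6492.3 − 6006.25 = 486.05
r = 91.35 / √(20.97 × 486.05) = 91.35 / 100.9578 ≈ 0.9048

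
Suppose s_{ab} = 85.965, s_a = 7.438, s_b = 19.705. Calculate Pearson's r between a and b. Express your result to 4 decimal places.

0.5865

r = Cov(a,b) / (s_a · s_b) = 85.965 / (7.438 × 19.705)
  = 85.965 / 146.5658 ≈ 0.5865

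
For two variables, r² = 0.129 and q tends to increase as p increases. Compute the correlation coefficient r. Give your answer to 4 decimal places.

0.3592

|r| = √0.129 = 0.3592
The association is positive, so r = 0.3592.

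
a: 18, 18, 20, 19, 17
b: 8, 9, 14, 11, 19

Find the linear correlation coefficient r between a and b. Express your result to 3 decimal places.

n = 5, Σa = 92, Σb = 61, Σa² = 1698, Σb² = 823, Σab = 1118
nΣab − ΣaΣb = 5590 − 5612 = -22
nΣa² − (Σa)² = 8490 − 8464 = 26; nΣb² − (Σb)² = 4115 − 3721 = 394
r = -22 / √(26 × 394) = -22 / 101.2126 ≈ -0.217

-0.217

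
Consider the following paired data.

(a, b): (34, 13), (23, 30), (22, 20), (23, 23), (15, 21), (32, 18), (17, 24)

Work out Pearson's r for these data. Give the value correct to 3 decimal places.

n = 7, Σa = 166, Σb = 149, Σa² = 4236, Σb² = 3339, Σab = 3400
nΣab − ΣaΣb = 23800 − 24734 = -934
nΣa² − (Σa)² = 29652 − 27556 = 2096; nΣb² − (Σb)² = 23373 − 22201 = 1172
r = -934 / √(2096 × 1172) = -934 / 1567.3264 ≈ -0.596

-0.596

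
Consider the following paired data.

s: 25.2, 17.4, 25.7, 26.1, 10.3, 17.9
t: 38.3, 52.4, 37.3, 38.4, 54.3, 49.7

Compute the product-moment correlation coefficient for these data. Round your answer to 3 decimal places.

-0.954

n = 6, Σs = 122.6, Σt = 270.4, Σs² = 2706, Σt² = 12497.08, Σst = 5286.69
nΣst − ΣsΣt = 31720.14 − 33151.04 = -1430.9
nΣs² − (Σs)² = 16236 − 15030.76 = 1205.24; nΣt² − (Σt)² = 74982.48 − 73116.16 = 1866.32
r = -1430.9 / √(1205.24 × 1866.32) = -1430.9 / 1499.7878 ≈ -0.954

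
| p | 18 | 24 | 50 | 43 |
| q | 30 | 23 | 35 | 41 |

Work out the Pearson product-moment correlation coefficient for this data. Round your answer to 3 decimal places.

n = 4, Σp = 135, Σq = 129, Σp² = 5249, Σq² = 4335, Σpq = 4605
nΣpq − ΣpΣq = 18420 − 17415 = 1005
nΣp² − (Σp)² = 20996 − 18225 = 2771; nΣq² − (Σq)² = 17340 − 16641 = 699
r = 1005 / √(2771 × 699) = 1005 / 1391.7360 ≈ 0.722

0.722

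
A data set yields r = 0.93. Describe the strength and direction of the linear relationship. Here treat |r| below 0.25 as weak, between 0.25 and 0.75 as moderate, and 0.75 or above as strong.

strong positive

r = 0.93 > 0 so the relationship is positive.
|r| = 0.93, which falls in the strong range.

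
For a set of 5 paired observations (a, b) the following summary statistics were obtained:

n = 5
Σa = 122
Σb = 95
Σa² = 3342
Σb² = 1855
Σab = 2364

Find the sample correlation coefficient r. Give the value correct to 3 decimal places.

r = (nΣab − ΣaΣb) / √[(nΣa² − (Σa)²)(nΣb² − (Σb)²)]
Numerator: 5×2364 − 122×95 = 230
Denominator: √[(16710 − 14884)(9275 − 9025)] = √[1826 × 250] = 675.6478
r = 230 / 675.6478 ≈ 0.340

0.340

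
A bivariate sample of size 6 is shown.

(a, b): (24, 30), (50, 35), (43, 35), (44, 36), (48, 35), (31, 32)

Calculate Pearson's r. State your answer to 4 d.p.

0.9343

n = 6, Σa = 240, Σb = 203, Σa² = 10126, Σb² = 6895, Σab = 8231
nΣab − ΣaΣb = 49386 − 48720 = 666
nΣa² − (Σa)² = 60756 − 57600 = 3156; nΣb² − (Σb)² = 41370 − 41209 = 161
r = 666 / √(3156 × 161) = 666 / 712.8226 ≈ 0.9343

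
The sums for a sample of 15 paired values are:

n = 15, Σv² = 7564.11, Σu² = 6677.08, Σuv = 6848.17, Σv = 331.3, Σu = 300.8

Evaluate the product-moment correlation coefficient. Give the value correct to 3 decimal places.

0.513

r = (nΣuv − ΣuΣv) / √[(nΣu² − (Σu)²)(nΣv² − (Σv)²)]
Numerator: 15×6848.17 − 300.8×331.3 = 3067.51
Denominator: √[(100156.2 − 90480.64)(113461.65 − 109759.69)] = √[9675.56 × 3701.96] = 5984.8589
r = 3067.51 / 5984.8589 ≈ 0.513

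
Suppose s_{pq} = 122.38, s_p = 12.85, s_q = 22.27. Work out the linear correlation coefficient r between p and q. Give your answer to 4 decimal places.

r = Cov(p,q) / (s_p · s_q) = 122.38 / (12.85 × 22.27)
  = 122.38 / 286.1695 ≈ 0.4276

0.4276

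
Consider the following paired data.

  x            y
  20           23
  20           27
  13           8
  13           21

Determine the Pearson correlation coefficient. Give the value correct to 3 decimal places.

0.737

n = 4, Σx = 66, Σy = 79, Σx² = 1138, Σy² = 1763, Σxy = 1377
nΣxy − ΣxΣy = 5508 − 5214 = 294
nΣx² − (Σx)² = 4552 − 4356 = 196; nΣy² − (Σy)² = 7052 − 6241 = 811
r = 294 / √(196 × 811) = 294 / 398.6929 ≈ 0.737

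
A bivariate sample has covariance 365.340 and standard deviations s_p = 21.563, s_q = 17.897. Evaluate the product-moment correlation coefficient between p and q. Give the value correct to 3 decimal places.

r = Cov(p,q) / (s_p · s_q) = 365.340 / (21.563 × 17.897)
  = 365.340 / 385.9130 ≈ 0.947

0.947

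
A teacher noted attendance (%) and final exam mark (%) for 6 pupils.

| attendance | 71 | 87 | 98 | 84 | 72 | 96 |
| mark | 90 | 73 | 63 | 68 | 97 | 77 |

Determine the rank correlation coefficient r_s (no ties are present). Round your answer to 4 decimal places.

Rank attendance: 1, 4, 6, 3, 2, 5
Rank mark: 5, 3, 1, 2, 6, 4
d = rank(attendance) − rank(mark): -4, 1, 5, 1, -4, 1; Σd² = 60
ρ = 1 − 6Σd² / [n(n²−1)] = 1 − 6×60 / (6×35) = 1 − 360/210 ≈ -0.7143

-0.7143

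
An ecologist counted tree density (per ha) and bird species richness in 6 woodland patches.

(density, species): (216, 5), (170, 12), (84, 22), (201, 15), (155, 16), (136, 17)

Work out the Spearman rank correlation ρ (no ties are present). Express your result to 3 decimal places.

Rank density: 6, 4, 1, 5, 3, 2
Rank species: 1, 2, 6, 3, 4, 5
d = rank(density) − rank(species): 5, 2, -5, 2, -1, -3; Σd² = 68
ρ = 1 − 6Σd² / [n(n²−1)] = 1 − 6×68 / (6×35) = 1 − 408/210 ≈ -0.943

-0.943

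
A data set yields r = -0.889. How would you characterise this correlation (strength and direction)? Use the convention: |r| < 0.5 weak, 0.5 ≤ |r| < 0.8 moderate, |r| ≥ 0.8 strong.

strong negative

r = -0.889 < 0 so the relationship is negative.
|r| = 0.889, which falls in the strong range.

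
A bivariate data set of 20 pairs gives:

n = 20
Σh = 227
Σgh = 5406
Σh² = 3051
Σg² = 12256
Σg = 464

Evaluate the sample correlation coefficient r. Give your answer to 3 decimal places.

r = (nΣgh − ΣgΣh) / √[(nΣg² − (Σg)²)(nΣh² − (Σh)²)]
Numerator: 20×5406 − 464×227 = 2792
Denominator: √[(245120 − 215296)(61020 − 51529)] = √[29824 × 9491] = 16824.3747
r = 2792 / 16824.3747 ≈ 0.166

0.166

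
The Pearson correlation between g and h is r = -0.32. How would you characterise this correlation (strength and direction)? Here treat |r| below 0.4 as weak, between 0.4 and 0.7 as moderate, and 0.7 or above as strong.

weak negative

r = -0.32 < 0 so the relationship is negative.
|r| = 0.32, which falls in the weak range.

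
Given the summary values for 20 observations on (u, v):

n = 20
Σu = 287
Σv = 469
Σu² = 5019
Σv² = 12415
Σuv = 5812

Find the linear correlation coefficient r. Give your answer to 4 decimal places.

-0.8128

r = (nΣuv − ΣuΣv) / √[(nΣu² − (Σu)²)(nΣv² − (Σv)²)]
Numerator: 20×5812 − 287×469 = -18363
Denominator: √[(100380 − 82369)(248300 − 219961)] = √[18011 × 28339] = 22592.3378
r = -18363 / 22592.3378 ≈ -0.8128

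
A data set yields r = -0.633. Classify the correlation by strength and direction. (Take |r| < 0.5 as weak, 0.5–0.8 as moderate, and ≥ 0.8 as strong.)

r = -0.633 < 0 so the relationship is negative.
|r| = 0.633, which falls in the moderate range.

moderate negative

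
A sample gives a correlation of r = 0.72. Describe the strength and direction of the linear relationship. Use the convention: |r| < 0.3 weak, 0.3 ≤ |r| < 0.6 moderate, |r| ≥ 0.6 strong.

strong positive

r = 0.72 > 0 so the relationship is positive.
|r| = 0.72, which falls in the strong range.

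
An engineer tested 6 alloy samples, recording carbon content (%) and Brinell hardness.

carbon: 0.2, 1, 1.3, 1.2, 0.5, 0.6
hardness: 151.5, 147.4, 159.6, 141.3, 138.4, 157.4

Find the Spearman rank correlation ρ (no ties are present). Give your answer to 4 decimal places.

0.3143

Rank carbon: 1, 4, 6, 5, 2, 3
Rank hardness: 4, 3, 6, 2, 1, 5
d = rank(carbon) − rank(hardness): -3, 1, 0, 3, 1, -2; Σd² = 24
ρ = 1 − 6Σd² / [n(n²−1)] = 1 − 6×24 / (6×35) = 1 − 144/210 ≈ 0.3143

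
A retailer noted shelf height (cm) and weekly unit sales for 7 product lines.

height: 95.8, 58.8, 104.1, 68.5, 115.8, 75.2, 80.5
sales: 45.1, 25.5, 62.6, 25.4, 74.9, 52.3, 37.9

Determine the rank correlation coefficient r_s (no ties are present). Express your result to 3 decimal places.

Rank height: 5, 1, 6, 2, 7, 3, 4
Rank sales: 4, 2, 6, 1, 7, 5, 3
d = rank(height) − rank(sales): 1, -1, 0, 1, 0, -2, 1; Σd² = 8
ρ = 1 − 6Σd² / [n(n²−1)] = 1 − 6×8 / (7×48) = 1 − 48/336 ≈ 0.857

0.857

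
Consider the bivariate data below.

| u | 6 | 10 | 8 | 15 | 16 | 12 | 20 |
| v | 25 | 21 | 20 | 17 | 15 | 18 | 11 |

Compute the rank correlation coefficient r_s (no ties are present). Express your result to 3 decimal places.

-0.964

Rank u: 1, 3, 2, 5, 6, 4, 7
Rank v: 7, 6, 5, 3, 2, 4, 1
d = rank(u) − rank(v): -6, -3, -3, 2, 4, 0, 6; Σd² = 110
ρ = 1 − 6Σd² / [n(n²−1)] = 1 − 6×110 / (7×48) = 1 − 660/336 ≈ -0.964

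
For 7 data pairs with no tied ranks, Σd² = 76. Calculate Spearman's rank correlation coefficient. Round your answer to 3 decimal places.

-0.357

ρ = 1 − 6Σd² / [n(n²−1)] = 1 − 6×76 / (7×48)
  = 1 − 456/336 = 1 − 1.3571 ≈ -0.357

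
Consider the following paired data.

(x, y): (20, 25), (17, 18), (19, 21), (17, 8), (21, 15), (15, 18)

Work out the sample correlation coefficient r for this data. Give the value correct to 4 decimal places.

n = 6, Σx = 109, Σy = 105, Σx² = 2005, Σy² = 2003, Σxy = 1926
nΣxy − ΣxΣy = 11556 − 11445 = 111
nΣx² − (Σx)² = 12030 − 11881 = 149; nΣy² − (Σy)² = 12018 − 11025 = 993
r = 111 / √(149 × 993) = 111 / 384.6518 ≈ 0.2886

0.2886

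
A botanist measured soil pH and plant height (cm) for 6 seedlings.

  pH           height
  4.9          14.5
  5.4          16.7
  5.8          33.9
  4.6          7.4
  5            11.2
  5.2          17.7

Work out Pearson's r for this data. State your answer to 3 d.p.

n = 6, Σx = 30.9, Σy = 101.4, Σx² = 160.01, Σy² = 2131.84, Σxy = 539.93
nΣxy − ΣxΣy = 3239.58 − 3133.26 = 106.32
nΣx² − (Σx)² = 960.06 − 954.81 = 5.25; nΣy² − (Σy)² = 12791.04 − 10281.96 = 2509.08
r = 106.32 / √(5.25 × 2509.08) = 106.32 / 114.7723 ≈ 0.926

0.926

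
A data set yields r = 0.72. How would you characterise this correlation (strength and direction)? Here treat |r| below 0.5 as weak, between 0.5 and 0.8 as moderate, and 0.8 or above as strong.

moderate positive

r = 0.72 > 0 so the relationship is positive.
|r| = 0.72, which falls in the moderate range.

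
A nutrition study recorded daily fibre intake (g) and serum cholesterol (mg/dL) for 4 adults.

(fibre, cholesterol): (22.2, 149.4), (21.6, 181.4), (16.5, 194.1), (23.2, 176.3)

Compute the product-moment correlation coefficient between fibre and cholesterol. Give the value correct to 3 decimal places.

n = 4, Σx = 83.5, Σy = 701.2, Σx² = 1769.89, Σy² = 123982.82, Σxy = 14527.73
nΣxy − ΣxΣy = 58110.92 − 58550.2 = -439.28
nΣx² − (Σx)² = 7079.56 − 6972.25 = 107.31; nΣy² − (Σy)² = 495931.28 − 491681.44 = 4249.84
r = -439.28 / √(107.31 × 4249.84) = -439.28 / 675.3150 ≈ -0.650

-0.650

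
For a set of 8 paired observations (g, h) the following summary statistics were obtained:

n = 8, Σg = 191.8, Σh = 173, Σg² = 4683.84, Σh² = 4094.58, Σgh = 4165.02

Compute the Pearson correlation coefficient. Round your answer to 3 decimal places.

0.100

r = (nΣgh − ΣgΣh) / √[(nΣg² − (Σg)²)(nΣh² − (Σh)²)]
Numerator: 8×4165.02 − 191.8×173 = 138.76
Denominator: √[(37470.72 − 36787.24)(32756.64 − 29929)] = √[683.48 × 2827.64] = 1390.1926
r = 138.76 / 1390.1926 ≈ 0.100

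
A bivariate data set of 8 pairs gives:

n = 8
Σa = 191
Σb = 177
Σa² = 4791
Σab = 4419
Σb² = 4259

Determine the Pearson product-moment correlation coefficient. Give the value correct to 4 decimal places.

r = (nΣab − ΣaΣb) / √[(nΣa² − (Σa)²)(nΣb² − (Σb)²)]
Numerator: 8×4419 − 191×177 = 1545
Denominator: √[(38328 − 36481)(34072 − 31329)] = √[1847 × 2743] = 2250.8490
r = 1545 / 2250.8490 ≈ 0.6864

0.6864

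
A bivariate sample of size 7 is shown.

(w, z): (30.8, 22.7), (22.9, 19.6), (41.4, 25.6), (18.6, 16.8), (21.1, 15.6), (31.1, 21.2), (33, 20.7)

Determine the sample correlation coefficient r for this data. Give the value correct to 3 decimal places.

n = 7, Σw = 198.9, Σz = 142.2, Σw² = 6034.39, Σz² = 2958.34, Σwz = 4191.9
nΣwz − ΣwΣz = 29343.3 − 28283.58 = 1059.72
nΣw² − (Σw)² = 42240.73 − 39561.21 = 2679.52; nΣz² − (Σz)² = 20708.38 − 20220.84 = 487.54
r = 1059.72 / √(2679.52 × 487.54) = 1059.72 / 1142.9668 ≈ 0.927

0.927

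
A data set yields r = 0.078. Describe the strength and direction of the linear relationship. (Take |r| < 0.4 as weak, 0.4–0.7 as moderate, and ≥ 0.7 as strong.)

r = 0.078 > 0 so the relationship is positive.
|r| = 0.078, which falls in the weak range.

weak positive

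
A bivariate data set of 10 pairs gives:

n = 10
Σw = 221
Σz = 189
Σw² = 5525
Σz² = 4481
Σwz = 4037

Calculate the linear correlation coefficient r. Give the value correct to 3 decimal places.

r = (nΣwz − ΣwΣz) / √[(nΣw² − (Σw)²)(nΣz² − (Σz)²)]
Numerator: 10×4037 − 221×189 = -1399
Denominator: √[(55250 − 48841)(44810 − 35721)] = √[6409 × 9089] = 7632.2605
r = -1399 / 7632.2605 ≈ -0.183

-0.183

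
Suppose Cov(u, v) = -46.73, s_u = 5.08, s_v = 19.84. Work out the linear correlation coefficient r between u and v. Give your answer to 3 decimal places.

-0.464

r = Cov(u,v) / (s_u · s_v) = -46.73 / (5.08 × 19.84)
  = -46.73 / 100.7872 ≈ -0.464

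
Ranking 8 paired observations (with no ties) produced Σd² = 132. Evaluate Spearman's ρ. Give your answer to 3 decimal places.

-0.571

ρ = 1 − 6Σd² / [n(n²−1)] = 1 − 6×132 / (8×63)
  = 1 − 792/504 = 1 − 1.5714 ≈ -0.571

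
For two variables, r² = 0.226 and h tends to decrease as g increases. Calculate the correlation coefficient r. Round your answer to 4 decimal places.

|r| = √0.226 = 0.4754
The association is negative, so r = −0.4754.

-0.4754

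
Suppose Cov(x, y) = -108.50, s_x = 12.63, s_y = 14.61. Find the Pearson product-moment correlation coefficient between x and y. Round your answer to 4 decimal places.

r = Cov(x,y) / (s_x · s_y) = -108.50 / (12.63 × 14.61)
  = -108.50 / 184.5243 ≈ -0.5880

-0.5880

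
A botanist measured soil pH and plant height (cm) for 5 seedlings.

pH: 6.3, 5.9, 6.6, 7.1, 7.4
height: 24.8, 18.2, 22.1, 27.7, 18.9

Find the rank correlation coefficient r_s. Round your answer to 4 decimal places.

0.3000

Rank pH: 2, 1, 3, 4, 5
Rank height: 4, 1, 3, 5, 2
d = rank(pH) − rank(height): -2, 0, 0, -1, 3; Σd² = 14
ρ = 1 − 6Σd² / [n(n²−1)] = 1 − 6×14 / (5×24) = 1 − 84/120 ≈ 0.3000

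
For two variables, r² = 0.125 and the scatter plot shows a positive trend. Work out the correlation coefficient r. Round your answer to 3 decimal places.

0.354

|r| = √0.125 = 0.354
The association is positive, so r = 0.354.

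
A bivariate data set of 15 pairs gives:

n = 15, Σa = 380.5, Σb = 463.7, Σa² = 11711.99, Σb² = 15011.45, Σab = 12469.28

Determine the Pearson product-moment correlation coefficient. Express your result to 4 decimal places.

r = (nΣab − ΣaΣb) / √[(nΣa² − (Σa)²)(nΣb² − (Σb)²)]
Numerator: 15×12469.28 − 380.5×463.7 = 10601.35
Denominator: √[(175679.85 − 144780.25)(225171.75 − 215017.69)] = √[30899.6 × 10154.06] = 17713.1700
r = 10601.35 / 17713.1700 ≈ 0.5985

0.5985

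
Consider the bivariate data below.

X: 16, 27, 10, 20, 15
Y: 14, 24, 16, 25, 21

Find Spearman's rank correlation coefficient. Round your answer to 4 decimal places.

0.6000

Rank X: 3, 5, 1, 4, 2
Rank Y: 1, 4, 2, 5, 3
d = rank(X) − rank(Y): 2, 1, -1, -1, -1; Σd² = 8
ρ = 1 − 6Σd² / [n(n²−1)] = 1 − 6×8 / (5×24) = 1 − 48/120 ≈ 0.6000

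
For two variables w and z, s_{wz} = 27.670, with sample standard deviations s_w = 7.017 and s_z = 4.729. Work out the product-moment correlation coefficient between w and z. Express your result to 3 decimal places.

r = Cov(w,z) / (s_w · s_z) = 27.670 / (7.017 × 4.729)
  = 27.670 / 33.1834 ≈ 0.834

0.834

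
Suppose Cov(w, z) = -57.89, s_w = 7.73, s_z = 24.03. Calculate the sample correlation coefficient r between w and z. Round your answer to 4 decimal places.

r = Cov(w,z) / (s_w · s_z) = -57.89 / (7.73 × 24.03)
  = -57.89 / 185.7519 ≈ -0.3117

-0.3117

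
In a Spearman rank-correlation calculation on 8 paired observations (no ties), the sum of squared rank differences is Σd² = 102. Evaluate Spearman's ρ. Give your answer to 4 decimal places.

-0.2143

ρ = 1 − 6Σd² / [n(n²−1)] = 1 − 6×102 / (8×63)
  = 1 − 612/504 = 1 − 1.21429 ≈ -0.2143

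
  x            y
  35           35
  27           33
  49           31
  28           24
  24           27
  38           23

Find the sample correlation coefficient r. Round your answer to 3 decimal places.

n = 6, Σx = 201, Σy = 173, Σx² = 7159, Σy² = 5109, Σxy = 5829
nΣxy − ΣxΣy = 34974 − 34773 = 201
nΣx² − (Σx)² = 42954 − 40401 = 2553; nΣy² − (Σy)² = 30654 − 29929 = 725
r = 201 / √(2553 × 725) = 201 / 1360.4870 ≈ 0.148

0.148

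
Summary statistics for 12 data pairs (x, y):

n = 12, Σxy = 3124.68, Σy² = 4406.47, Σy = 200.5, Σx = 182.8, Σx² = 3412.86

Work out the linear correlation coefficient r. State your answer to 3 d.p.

r = (nΣxy − ΣxΣy) / √[(nΣx² − (Σx)²)(nΣy² − (Σy)²)]
Numerator: 12×3124.68 − 182.8×200.5 = 844.76
Denominator: √[(40954.32 − 33415.84)(52877.64 − 40200.25)] = √[7538.48 × 12677.39] = 9775.9015
r = 844.76 / 9775.9015 ≈ 0.086

0.086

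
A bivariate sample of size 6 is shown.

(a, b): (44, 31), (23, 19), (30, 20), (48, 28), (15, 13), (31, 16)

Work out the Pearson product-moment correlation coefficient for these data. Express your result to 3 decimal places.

n = 6, Σa = 191, Σb = 127, Σa² = 6855, Σb² = 2931, Σab = 4436
nΣab − ΣaΣb = 26616 − 24257 = 2359
nΣa² − (Σa)² = 41130 − 36481 = 4649; nΣb² − (Σb)² = 17586 − 16129 = 1457
r = 2359 / √(4649 × 1457) = 2359 / 2602.6127 ≈ 0.906

0.906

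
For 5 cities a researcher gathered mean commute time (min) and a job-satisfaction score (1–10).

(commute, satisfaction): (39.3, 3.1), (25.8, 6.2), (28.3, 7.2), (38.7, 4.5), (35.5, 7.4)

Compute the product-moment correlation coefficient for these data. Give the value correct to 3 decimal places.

-0.653

n = 5, Σx = 167.6, Σy = 28.4, Σx² = 5768.96, Σy² = 174.9, Σxy = 922.4
nΣxy − ΣxΣy = 4612 − 4759.84 = -147.84
nΣx² − (Σx)² = 28844.8 − 28089.76 = 755.04; nΣy² − (Σy)² = 874.5 − 806.56 = 67.94
r = -147.84 / √(755.04 × 67.94) = -147.84 / 226.4893 ≈ -0.653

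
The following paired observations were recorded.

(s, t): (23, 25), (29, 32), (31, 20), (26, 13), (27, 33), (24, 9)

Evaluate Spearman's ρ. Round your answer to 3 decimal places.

0.314

Rank s: 1, 5, 6, 3, 4, 2
Rank t: 4, 5, 3, 2, 6, 1
d = rank(s) − rank(t): -3, 0, 3, 1, -2, 1; Σd² = 24
ρ = 1 − 6Σd² / [n(n²−1)] = 1 − 6×24 / (6×35) = 1 − 144/210 ≈ 0.314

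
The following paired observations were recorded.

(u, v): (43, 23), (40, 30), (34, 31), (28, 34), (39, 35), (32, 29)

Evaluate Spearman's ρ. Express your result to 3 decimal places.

-0.429

Rank u: 6, 5, 3, 1, 4, 2
Rank v: 1, 3, 4, 5, 6, 2
d = rank(u) − rank(v): 5, 2, -1, -4, -2, 0; Σd² = 50
ρ = 1 − 6Σd² / [n(n²−1)] = 1 − 6×50 / (6×35) = 1 − 300/210 ≈ -0.429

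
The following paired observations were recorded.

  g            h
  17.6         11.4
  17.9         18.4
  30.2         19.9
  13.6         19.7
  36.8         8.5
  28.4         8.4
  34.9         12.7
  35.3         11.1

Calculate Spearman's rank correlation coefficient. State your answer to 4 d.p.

-0.4286

Rank g: 2, 3, 5, 1, 8, 4, 6, 7
Rank h: 4, 6, 8, 7, 2, 1, 5, 3
d = rank(g) − rank(h): -2, -3, -3, -6, 6, 3, 1, 4; Σd² = 120
ρ = 1 − 6Σd² / [n(n²−1)] = 1 − 6×120 / (8×63) = 1 − 720/504 ≈ -0.4286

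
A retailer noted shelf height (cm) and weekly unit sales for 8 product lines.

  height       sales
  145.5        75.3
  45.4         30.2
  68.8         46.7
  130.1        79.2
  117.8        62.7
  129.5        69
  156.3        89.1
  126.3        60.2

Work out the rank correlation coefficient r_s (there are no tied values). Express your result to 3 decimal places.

Rank height: 7, 1, 2, 6, 3, 5, 8, 4
Rank sales: 6, 1, 2, 7, 4, 5, 8, 3
d = rank(height) − rank(sales): 1, 0, 0, -1, -1, 0, 0, 1; Σd² = 4
ρ = 1 − 6Σd² / [n(n²−1)] = 1 − 6×4 / (8×63) = 1 − 24/504 ≈ 0.952

0.952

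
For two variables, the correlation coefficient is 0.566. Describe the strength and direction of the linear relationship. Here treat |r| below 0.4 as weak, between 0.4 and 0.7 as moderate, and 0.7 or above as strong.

r = 0.566 > 0 so the relationship is positive.
|r| = 0.566, which falls in the moderate range.

moderate positive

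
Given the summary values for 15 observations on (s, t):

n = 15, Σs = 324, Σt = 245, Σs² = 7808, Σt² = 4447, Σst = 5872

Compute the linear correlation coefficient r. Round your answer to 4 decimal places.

0.9659

r = (nΣst − ΣsΣt) / √[(nΣs² − (Σs)²)(nΣt² − (Σt)²)]
Numerator: 15×5872 − 324×245 = 8700
Denominator: √[(117120 − 104976)(66705 − 60025)] = √[12144 × 6680] = 9006.7708
r = 8700 / 9006.7708 ≈ 0.9659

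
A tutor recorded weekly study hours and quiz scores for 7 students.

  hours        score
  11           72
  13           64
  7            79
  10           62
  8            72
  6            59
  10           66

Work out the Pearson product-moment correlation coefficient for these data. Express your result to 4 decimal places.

-0.1425

n = 7, Σx = 65, Σy = 474, Σx² = 639, Σy² = 32386, Σxy = 4387
nΣxy − ΣxΣy = 30709 − 30810 = -101
nΣx² − (Σx)² = 4473 − 4225 = 248; nΣy² − (Σy)² = 226702 − 224676 = 2026
r = -101 / √(248 × 2026) = -101 / 708.8357 ≈ -0.1425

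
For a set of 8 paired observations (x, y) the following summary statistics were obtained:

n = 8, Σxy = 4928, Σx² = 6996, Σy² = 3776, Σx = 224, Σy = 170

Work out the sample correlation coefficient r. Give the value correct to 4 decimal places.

0.4883

r = (nΣxy − ΣxΣy) / √[(nΣx² − (Σx)²)(nΣy² − (Σy)²)]
Numerator: 8×4928 − 224×170 = 1344
Denominator: √[(55968 − 50176)(30208 − 28900)] = √[5792 × 1308] = 2752.4418
r = 1344 / 2752.4418 ≈ 0.4883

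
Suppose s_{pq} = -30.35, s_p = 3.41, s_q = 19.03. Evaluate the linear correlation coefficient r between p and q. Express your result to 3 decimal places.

-0.468

r = Cov(p,q) / (s_p · s_q) = -30.35 / (3.41 × 19.03)
  = -30.35 / 64.8923 ≈ -0.468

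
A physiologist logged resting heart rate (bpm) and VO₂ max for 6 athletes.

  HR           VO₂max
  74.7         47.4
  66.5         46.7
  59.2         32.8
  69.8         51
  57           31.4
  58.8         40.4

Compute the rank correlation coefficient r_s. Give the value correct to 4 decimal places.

0.8857

Rank HR: 6, 4, 3, 5, 1, 2
Rank VO₂max: 5, 4, 2, 6, 1, 3
d = rank(HR) − rank(VO₂max): 1, 0, 1, -1, 0, -1; Σd² = 4
ρ = 1 − 6Σd² / [n(n²−1)] = 1 − 6×4 / (6×35) = 1 − 24/210 ≈ 0.8857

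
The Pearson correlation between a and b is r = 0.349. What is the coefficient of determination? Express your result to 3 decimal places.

0.122

r² = (0.349)² = 0.122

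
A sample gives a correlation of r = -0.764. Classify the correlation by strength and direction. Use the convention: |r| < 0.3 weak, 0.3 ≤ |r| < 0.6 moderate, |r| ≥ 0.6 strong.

strong negative

r = -0.764 < 0 so the relationship is negative.
|r| = 0.764, which falls in the strong range.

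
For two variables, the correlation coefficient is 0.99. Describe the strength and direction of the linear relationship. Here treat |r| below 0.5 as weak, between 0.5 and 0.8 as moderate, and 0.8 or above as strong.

strong positive

r = 0.99 > 0 so the relationship is positive.
|r| = 0.99, which falls in the strong range.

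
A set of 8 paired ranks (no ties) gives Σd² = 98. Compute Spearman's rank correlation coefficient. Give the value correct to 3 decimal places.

ρ = 1 − 6Σd² / [n(n²−1)] = 1 − 6×98 / (8×63)
  = 1 − 588/504 = 1 − 1.1667 ≈ -0.167

-0.167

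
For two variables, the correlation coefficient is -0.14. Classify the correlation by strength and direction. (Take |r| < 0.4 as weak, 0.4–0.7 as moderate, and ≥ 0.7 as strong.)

weak negative

r = -0.14 < 0 so the relationship is negative.
|r| = 0.14, which falls in the weak range.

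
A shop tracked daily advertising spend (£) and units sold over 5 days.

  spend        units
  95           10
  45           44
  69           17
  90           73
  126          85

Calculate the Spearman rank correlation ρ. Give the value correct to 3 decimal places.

0.300

Rank spend: 4, 1, 2, 3, 5
Rank units: 1, 3, 2, 4, 5
d = rank(spend) − rank(units): 3, -2, 0, -1, 0; Σd² = 14
ρ = 1 − 6Σd² / [n(n²−1)] = 1 − 6×14 / (5×24) = 1 − 84/120 ≈ 0.300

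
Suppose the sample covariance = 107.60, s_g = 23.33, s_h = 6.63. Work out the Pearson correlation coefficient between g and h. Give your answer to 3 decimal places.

0.696

r = Cov(g,h) / (s_g · s_h) = 107.60 / (23.33 × 6.63)
  = 107.60 / 154.6779 ≈ 0.696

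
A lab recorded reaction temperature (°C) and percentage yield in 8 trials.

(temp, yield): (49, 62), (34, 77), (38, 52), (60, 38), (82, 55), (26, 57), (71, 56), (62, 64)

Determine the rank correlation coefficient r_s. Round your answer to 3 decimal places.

-0.286

Rank temp: 4, 2, 3, 5, 8, 1, 7, 6
Rank yield: 6, 8, 2, 1, 3, 5, 4, 7
d = rank(temp) − rank(yield): -2, -6, 1, 4, 5, -4, 3, -1; Σd² = 108
ρ = 1 − 6Σd² / [n(n²−1)] = 1 − 6×108 / (8×63) = 1 − 648/504 ≈ -0.286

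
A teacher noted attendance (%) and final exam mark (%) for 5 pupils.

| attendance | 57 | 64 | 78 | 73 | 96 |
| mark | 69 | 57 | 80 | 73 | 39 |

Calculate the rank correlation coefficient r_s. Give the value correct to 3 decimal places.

Rank attendance: 1, 2, 4, 3, 5
Rank mark: 3, 2, 5, 4, 1
d = rank(attendance) − rank(mark): -2, 0, -1, -1, 4; Σd² = 22
ρ = 1 − 6Σd² / [n(n²−1)] = 1 − 6×22 / (5×24) = 1 − 132/120 ≈ -0.100

-0.100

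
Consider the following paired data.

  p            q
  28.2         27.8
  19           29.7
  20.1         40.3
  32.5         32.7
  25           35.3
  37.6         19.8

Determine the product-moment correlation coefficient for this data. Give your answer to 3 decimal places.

-0.696

n = 6, Σp = 162.4, Σq = 185.6, Σp² = 4655.26, Σq² = 5986.44, Σpq = 4848.02
nΣpq − ΣpΣq = 29088.12 − 30141.44 = -1053.32
nΣp² − (Σp)² = 27931.56 − 26373.76 = 1557.8; nΣq² − (Σq)² = 35918.64 − 34447.36 = 1471.28
r = -1053.32 / √(1557.8 × 1471.28) = -1053.32 / 1513.9221 ≈ -0.696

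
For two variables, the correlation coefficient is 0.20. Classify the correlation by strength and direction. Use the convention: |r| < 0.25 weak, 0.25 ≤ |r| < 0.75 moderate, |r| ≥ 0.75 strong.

r = 0.20 > 0 so the relationship is positive.
|r| = 0.20, which falls in the weak range.

weak positive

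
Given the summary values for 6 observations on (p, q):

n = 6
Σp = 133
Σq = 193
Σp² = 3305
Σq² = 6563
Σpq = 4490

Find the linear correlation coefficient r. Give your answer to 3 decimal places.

r = (nΣpq − ΣpΣq) / √[(nΣp² − (Σp)²)(nΣq² − (Σq)²)]
Numerator: 6×4490 − 133×193 = 1271
Denominator: √[(19830 − 17689)(39378 − 37249)] = √[2141 × 2129] = 2134.9916
r = 1271 / 2134.9916 ≈ 0.595

0.595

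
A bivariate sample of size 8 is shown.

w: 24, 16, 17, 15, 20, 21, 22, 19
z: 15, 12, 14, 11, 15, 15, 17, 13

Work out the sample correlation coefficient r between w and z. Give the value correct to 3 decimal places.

0.835

n = 8, Σw = 154, Σz = 112, Σw² = 3032, Σz² = 1594, Σwz = 2191
nΣwz − ΣwΣz = 17528 − 17248 = 280
nΣw² − (Σw)² = 24256 − 23716 = 540; nΣz² − (Σz)² = 12752 − 12544 = 208
r = 280 / √(540 × 208) = 280 / 335.1418 ≈ 0.835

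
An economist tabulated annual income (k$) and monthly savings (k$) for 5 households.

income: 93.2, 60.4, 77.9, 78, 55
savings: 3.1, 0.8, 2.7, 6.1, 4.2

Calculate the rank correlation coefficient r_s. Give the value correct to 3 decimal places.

0.200

Rank income: 5, 2, 3, 4, 1
Rank savings: 3, 1, 2, 5, 4
d = rank(income) − rank(savings): 2, 1, 1, -1, -3; Σd² = 16
ρ = 1 − 6Σd² / [n(n²−1)] = 1 − 6×16 / (5×24) = 1 − 96/120 ≈ 0.200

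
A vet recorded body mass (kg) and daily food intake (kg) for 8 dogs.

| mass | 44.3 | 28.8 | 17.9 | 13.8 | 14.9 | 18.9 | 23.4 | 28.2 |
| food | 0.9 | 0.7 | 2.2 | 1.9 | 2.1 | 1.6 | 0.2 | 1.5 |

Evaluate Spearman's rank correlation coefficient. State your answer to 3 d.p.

-0.738

Rank mass: 8, 7, 3, 1, 2, 4, 5, 6
Rank food: 3, 2, 8, 6, 7, 5, 1, 4
d = rank(mass) − rank(food): 5, 5, -5, -5, -5, -1, 4, 2; Σd² = 146
ρ = 1 − 6Σd² / [n(n²−1)] = 1 − 6×146 / (8×63) = 1 − 876/504 ≈ -0.738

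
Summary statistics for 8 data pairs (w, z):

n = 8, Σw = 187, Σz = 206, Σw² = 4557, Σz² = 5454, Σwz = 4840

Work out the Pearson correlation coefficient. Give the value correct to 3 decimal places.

r = (nΣwz − ΣwΣz) / √[(nΣw² − (Σw)²)(nΣz² − (Σz)²)]
Numerator: 8×4840 − 187×206 = 198
Denominator: √[(36456 − 34969)(43632 − 42436)] = √[1487 × 1196] = 1333.5861
r = 198 / 1333.5861 ≈ 0.148

0.148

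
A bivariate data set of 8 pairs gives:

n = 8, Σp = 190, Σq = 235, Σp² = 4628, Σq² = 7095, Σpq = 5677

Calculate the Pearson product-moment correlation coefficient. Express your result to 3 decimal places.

0.643

r = (nΣpq − ΣpΣq) / √[(nΣp² − (Σp)²)(nΣq² − (Σq)²)]
Numerator: 8×5677 − 190×235 = 766
Denominator: √[(37024 − 36100)(56760 − 55225)] = √[924 × 1535] = 1190.9408
r = 766 / 1190.9408 ≈ 0.643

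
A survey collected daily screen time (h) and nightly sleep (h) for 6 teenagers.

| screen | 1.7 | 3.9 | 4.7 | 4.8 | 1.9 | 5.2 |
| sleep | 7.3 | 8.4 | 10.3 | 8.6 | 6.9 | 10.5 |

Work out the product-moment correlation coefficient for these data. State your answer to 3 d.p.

n = 6, Σx = 22.2, Σy = 52, Σx² = 93.88, Σy² = 461.76, Σxy = 202.57
nΣxy − ΣxΣy = 1215.42 − 1154.4 = 61.02
nΣx² − (Σx)² = 563.28 − 492.84 = 70.44; nΣy² − (Σy)² = 2770.56 − 2704 = 66.56
r = 61.02 / √(70.44 × 66.56) = 61.02 / 68.4725 ≈ 0.891

0.891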